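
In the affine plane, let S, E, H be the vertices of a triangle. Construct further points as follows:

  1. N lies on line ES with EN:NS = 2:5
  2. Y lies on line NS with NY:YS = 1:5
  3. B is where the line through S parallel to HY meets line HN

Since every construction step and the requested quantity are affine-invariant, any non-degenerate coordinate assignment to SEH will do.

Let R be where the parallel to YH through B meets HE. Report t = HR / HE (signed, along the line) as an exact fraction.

t = -25/17

Assign S = (0, 0), E = (1, 0), H = (0, 1) — the answer is frame-independent, so this choice is without loss of generality.
1. N lies on line ES with EN:NS = 2:5 ⇒ N = (5/7, 0)
2. Y lies on line NS with NY:YS = 1:5 ⇒ Y = (25/42, 0)
3. B is where the line through S parallel to HY meets line HN ⇒ B = (-25/7, 6)
through B parallel to YH: direction (-25/42, 1); meets HE at R = (-25/17, 42/17)
R = H + t·(E−H) with t = -25/17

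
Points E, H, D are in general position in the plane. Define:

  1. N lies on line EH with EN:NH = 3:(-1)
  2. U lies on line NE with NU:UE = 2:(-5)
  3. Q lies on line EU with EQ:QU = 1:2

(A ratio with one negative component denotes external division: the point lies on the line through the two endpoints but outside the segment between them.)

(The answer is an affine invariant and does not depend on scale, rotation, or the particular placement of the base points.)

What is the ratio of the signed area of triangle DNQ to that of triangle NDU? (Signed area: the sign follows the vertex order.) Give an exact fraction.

Assign E = (0, 0), H = (1, 0), D = (0, 1) — the answer is frame-independent, so this choice is without loss of generality.
1. N lies on line EH with EN:NH = 3:(-1) ⇒ N = (3/2, 0)
2. U lies on line NE with NU:UE = 2:(-5) ⇒ U = (5/2, 0)
3. Q lies on line EU with EQ:QU = 1:2 ⇒ Q = (5/6, 0)
2·[DNQ] = -2/3, 2·[NDU] = -1
[DNQ]:[NDU] = -2/3:-1 = 2/3

[DNQ]:[NDU] = 2/3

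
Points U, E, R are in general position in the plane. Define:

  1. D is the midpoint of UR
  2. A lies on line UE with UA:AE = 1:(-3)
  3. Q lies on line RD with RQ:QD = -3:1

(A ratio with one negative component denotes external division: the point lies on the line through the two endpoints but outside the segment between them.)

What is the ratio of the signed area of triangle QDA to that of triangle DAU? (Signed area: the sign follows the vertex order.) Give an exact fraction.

Assign U = (0, 0), E = (1, 0), R = (0, 1) — the answer is frame-independent, so this choice is without loss of generality.
1. D is the midpoint of UR ⇒ D = (0, 1/2)
2. A lies on line UE with UA:AE = 1:(-3) ⇒ A = (-1/2, 0)
3. Q lies on line RD with RQ:QD = -3:1 ⇒ Q = (0, 1/4)
2·[QDA] = 1/8, 2·[DAU] = 1/4
[QDA]:[DAU] = 1/8:1/4 = 1/2

[QDA]:[DAU] = 1/2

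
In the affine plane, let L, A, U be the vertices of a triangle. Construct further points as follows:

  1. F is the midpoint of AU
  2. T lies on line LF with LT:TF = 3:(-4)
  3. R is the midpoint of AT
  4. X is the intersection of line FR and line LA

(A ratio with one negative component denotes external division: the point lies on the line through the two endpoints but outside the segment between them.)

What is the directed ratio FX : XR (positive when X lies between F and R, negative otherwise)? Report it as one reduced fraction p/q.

Set L = (0, 0), A = (1, 0), U = (0, 1); any affine frame gives the same invariant.
1. F is the midpoint of AU ⇒ F = (1/2, 1/2)
2. T lies on line LF with LT:TF = 3:(-4) ⇒ T = (-3/2, -3/2)
3. R is the midpoint of AT ⇒ R = (-1/4, -3/4)
4. X is the intersection of line FR and line LA ⇒ X = (1/5, 0)
X = F + t·(R−F) with t = 2/5, so FX:XR = t:(1−t) = 2/5:3/5

FX:XR = 2/3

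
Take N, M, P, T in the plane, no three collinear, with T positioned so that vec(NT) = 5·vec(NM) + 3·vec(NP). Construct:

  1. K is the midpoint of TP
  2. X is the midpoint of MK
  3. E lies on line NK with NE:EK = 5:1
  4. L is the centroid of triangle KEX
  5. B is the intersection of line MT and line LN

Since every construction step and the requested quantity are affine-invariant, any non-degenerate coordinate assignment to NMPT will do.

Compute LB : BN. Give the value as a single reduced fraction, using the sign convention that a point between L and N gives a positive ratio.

LB:BN = -26/27

Choose coordinates N = (0, 0), M = (1, 0), P = (0, 1), T = (5, 3).
1. K is the midpoint of TP ⇒ K = (5/2, 2)
2. X is the midpoint of MK ⇒ X = (7/4, 1)
3. E lies on line NK with NE:EK = 5:1 ⇒ E = (25/12, 5/3)
4. L is the centroid of triangle KEX ⇒ L = (19/9, 14/9)
5. B is the intersection of line MT and line LN ⇒ B = (57, 42)
B = L + t·(N−L) with t = -26, so LB:BN = t:(1−t) = -26:27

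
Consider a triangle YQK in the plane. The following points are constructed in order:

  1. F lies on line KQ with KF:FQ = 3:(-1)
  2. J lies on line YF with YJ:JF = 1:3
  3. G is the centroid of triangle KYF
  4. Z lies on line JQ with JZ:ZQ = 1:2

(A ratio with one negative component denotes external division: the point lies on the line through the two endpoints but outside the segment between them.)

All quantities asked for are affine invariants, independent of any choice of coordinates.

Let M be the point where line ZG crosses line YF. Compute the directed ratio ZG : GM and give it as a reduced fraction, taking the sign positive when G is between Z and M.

ZG:GM = -2/3

Choose coordinates Y = (0, 0), Q = (1, 0), K = (0, 1).
1. F lies on line KQ with KF:FQ = 3:(-1) ⇒ F = (3/2, -1/2)
2. J lies on line YF with YJ:JF = 1:3 ⇒ J = (3/8, -1/8)
3. G is the centroid of triangle KYF ⇒ G = (1/2, 1/6)
4. Z lies on line JQ with JZ:ZQ = 1:2 ⇒ Z = (7/12, -1/12)
line ZG meets YF at M = (5/8, -5/24)
G = Z + t·(M−Z) with t = -2, so ZG:GM = -2:3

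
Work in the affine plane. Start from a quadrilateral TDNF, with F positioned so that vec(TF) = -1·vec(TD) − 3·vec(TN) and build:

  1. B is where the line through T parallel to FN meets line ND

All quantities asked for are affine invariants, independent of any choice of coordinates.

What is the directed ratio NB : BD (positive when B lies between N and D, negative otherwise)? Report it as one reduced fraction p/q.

Work in coordinates with T = (0, 0), D = (1, 0), N = (0, 1), F = (-1, -3).
1. B is where the line through T parallel to FN meets line ND ⇒ B = (1/5, 4/5)
B = N + t·(D−N) with t = 1/5, so NB:BD = t:(1−t) = 1/5:4/5

NB:BD = 1/4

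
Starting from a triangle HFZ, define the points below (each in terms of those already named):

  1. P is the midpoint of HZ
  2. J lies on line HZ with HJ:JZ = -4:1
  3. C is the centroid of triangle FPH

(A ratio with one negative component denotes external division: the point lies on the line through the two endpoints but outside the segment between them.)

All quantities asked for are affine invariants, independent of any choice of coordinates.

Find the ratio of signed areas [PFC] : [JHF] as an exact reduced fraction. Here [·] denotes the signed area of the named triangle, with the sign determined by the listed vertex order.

[PFC]:[JHF] = -1/8

Work in coordinates with H = (0, 0), F = (1, 0), Z = (0, 1).
1. P is the midpoint of HZ ⇒ P = (0, 1/2)
2. J lies on line HZ with HJ:JZ = -4:1 ⇒ J = (0, 4/3)
3. C is the centroid of triangle FPH ⇒ C = (1/3, 1/6)
2·[PFC] = -1/6, 2·[JHF] = 4/3
[PFC]:[JHF] = -1/6:4/3 = -1/8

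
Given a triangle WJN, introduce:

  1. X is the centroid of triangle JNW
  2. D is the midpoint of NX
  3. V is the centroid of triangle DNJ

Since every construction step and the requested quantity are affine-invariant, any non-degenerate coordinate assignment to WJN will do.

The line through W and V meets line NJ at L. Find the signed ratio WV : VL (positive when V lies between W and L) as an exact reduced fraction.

WV:VL = 17

Assign W = (0, 0), J = (1, 0), N = (0, 1) — the answer is frame-independent, so this choice is without loss of generality.
1. X is the centroid of triangle JNW ⇒ X = (1/3, 1/3)
2. D is the midpoint of NX ⇒ D = (1/6, 2/3)
3. V is the centroid of triangle DNJ ⇒ V = (7/18, 5/9)
line WV meets NJ at L = (7/17, 10/17)
V = W + t·(L−W) with t = 17/18, so WV:VL = 17/18:1/18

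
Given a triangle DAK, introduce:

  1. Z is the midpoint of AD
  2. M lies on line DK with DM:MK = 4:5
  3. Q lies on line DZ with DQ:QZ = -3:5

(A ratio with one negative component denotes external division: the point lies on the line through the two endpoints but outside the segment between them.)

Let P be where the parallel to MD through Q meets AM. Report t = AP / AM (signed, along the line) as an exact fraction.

Assign D = (0, 0), A = (1, 0), K = (0, 1) — the answer is frame-independent, so this choice is without loss of generality.
1. Z is the midpoint of AD ⇒ Z = (1/2, 0)
2. M lies on line DK with DM:MK = 4:5 ⇒ M = (0, 4/9)
3. Q lies on line DZ with DQ:QZ = -3:5 ⇒ Q = (-3/4, 0)
through Q parallel to MD: direction (0, -4/9); meets AM at P = (-3/4, 7/9)
P = A + t·(M−A) with t = 7/4

t = 7/4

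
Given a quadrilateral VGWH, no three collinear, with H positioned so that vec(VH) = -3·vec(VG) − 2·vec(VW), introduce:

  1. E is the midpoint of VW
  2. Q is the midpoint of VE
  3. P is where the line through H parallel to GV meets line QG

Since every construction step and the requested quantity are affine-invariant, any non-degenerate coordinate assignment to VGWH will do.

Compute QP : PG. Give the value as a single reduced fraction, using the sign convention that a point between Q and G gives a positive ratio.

Choose coordinates V = (0, 0), G = (1, 0), W = (0, 1), H = (-3, -2).
1. E is the midpoint of VW ⇒ E = (0, 1/2)
2. Q is the midpoint of VE ⇒ Q = (0, 1/4)
3. P is where the line through H parallel to GV meets line QG ⇒ P = (9, -2)
P = Q + t·(G−Q) with t = 9, so QP:PG = t:(1−t) = 9:-8

QP:PG = -9/8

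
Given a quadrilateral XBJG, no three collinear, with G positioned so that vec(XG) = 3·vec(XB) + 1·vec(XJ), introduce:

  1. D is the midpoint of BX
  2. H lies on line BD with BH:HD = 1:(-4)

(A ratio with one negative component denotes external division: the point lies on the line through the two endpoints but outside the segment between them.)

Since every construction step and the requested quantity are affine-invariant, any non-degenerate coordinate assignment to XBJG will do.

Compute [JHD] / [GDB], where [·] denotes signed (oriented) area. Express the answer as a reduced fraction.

Work in coordinates with X = (0, 0), B = (1, 0), J = (0, 1), G = (3, 1).
1. D is the midpoint of BX ⇒ D = (1/2, 0)
2. H lies on line BD with BH:HD = 1:(-4) ⇒ H = (7/6, 0)
2·[JHD] = -2/3, 2·[GDB] = 1/2
[JHD]:[GDB] = -2/3:1/2 = -4/3

[JHD]:[GDB] = -4/3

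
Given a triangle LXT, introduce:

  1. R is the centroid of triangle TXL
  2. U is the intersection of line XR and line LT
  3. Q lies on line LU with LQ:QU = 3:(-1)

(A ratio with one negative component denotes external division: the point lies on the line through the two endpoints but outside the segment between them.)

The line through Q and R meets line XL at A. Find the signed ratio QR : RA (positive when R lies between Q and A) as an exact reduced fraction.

Set L = (0, 0), X = (1, 0), T = (0, 1); any affine frame gives the same invariant.
1. R is the centroid of triangle TXL ⇒ R = (1/3, 1/3)
2. U is the intersection of line XR and line LT ⇒ U = (0, 1/2)
3. Q lies on line LU with LQ:QU = 3:(-1) ⇒ Q = (0, 3/4)
line QR meets XL at A = (3/5, 0)
R = Q + t·(A−Q) with t = 5/9, so QR:RA = 5/9:4/9

QR:RA = 5/4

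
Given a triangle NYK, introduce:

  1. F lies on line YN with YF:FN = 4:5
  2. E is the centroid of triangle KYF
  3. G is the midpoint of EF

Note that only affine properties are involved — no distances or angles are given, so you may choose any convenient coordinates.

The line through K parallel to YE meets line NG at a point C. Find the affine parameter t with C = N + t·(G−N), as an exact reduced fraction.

Assign N = (0, 0), Y = (1, 0), K = (0, 1) — the answer is frame-independent, so this choice is without loss of generality.
1. F lies on line YN with YF:FN = 4:5 ⇒ F = (5/9, 0)
2. E is the centroid of triangle KYF ⇒ E = (14/27, 1/3)
3. G is the midpoint of EF ⇒ G = (29/54, 1/6)
through K parallel to YE: direction (-13/27, 1/3); meets NG at C = (377/378, 13/42)
C = N + t·(G−N) with t = 13/7

t = 13/7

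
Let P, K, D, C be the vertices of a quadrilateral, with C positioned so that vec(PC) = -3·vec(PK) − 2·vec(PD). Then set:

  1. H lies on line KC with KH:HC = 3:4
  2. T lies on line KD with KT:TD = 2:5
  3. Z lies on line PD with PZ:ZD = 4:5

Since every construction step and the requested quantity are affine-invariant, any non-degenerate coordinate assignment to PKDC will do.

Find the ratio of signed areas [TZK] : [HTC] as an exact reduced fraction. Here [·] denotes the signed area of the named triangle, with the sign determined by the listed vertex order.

[TZK]:[HTC] = 35/216

Set P = (0, 0), K = (1, 0), D = (0, 1), C = (-3, -2); any affine frame gives the same invariant.
1. H lies on line KC with KH:HC = 3:4 ⇒ H = (-5/7, -6/7)
2. T lies on line KD with KT:TD = 2:5 ⇒ T = (5/7, 2/7)
3. Z lies on line PD with PZ:ZD = 4:5 ⇒ Z = (0, 4/9)
2·[TZK] = 10/63, 2·[HTC] = 48/49
[TZK]:[HTC] = 10/63:48/49 = 35/216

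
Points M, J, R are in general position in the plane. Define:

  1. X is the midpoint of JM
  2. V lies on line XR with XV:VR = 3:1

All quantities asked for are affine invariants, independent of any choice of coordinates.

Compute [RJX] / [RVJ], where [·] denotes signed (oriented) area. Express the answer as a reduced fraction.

Choose coordinates M = (0, 0), J = (1, 0), R = (0, 1).
1. X is the midpoint of JM ⇒ X = (1/2, 0)
2. V lies on line XR with XV:VR = 3:1 ⇒ V = (1/8, 3/4)
2·[RJX] = -1/2, 2·[RVJ] = 1/8
[RJX]:[RVJ] = -1/2:1/8 = -4

[RJX]:[RVJ] = -4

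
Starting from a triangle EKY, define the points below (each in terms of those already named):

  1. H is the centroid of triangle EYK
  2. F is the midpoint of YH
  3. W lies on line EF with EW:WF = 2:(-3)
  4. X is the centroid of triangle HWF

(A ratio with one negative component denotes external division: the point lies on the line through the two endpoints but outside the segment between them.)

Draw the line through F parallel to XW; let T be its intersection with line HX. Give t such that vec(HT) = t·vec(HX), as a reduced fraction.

Work in coordinates with E = (0, 0), K = (1, 0), Y = (0, 1).
1. H is the centroid of triangle EYK ⇒ H = (1/3, 1/3)
2. F is the midpoint of YH ⇒ F = (1/6, 2/3)
3. W lies on line EF with EW:WF = 2:(-3) ⇒ W = (-1/3, -4/3)
4. X is the centroid of triangle HWF ⇒ X = (1/18, -1/9)
through F parallel to XW: direction (-7/18, -11/9); meets HX at T = (-2/9, -5/9)
T = H + t·(X−H) with t = 2

t = 2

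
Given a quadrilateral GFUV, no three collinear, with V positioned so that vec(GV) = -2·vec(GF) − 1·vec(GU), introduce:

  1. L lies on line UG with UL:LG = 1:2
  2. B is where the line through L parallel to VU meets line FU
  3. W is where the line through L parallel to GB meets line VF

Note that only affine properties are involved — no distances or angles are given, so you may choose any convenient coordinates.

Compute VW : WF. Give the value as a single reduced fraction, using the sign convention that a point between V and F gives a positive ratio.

VW:WF = 25/17

Set G = (0, 0), F = (1, 0), U = (0, 1), V = (-2, -1); any affine frame gives the same invariant.
1. L lies on line UG with UL:LG = 1:2 ⇒ L = (0, 2/3)
2. B is where the line through L parallel to VU meets line FU ⇒ B = (1/6, 5/6)
3. W is where the line through L parallel to GB meets line VF ⇒ W = (-3/14, -17/42)
W = V + t·(F−V) with t = 25/42, so VW:WF = t:(1−t) = 25/42:17/42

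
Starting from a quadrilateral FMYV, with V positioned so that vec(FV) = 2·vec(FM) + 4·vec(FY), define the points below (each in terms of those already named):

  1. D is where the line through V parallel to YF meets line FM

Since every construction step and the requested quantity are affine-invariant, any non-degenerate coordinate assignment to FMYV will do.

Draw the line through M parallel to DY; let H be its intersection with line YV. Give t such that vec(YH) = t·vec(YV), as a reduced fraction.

t = -1/8

Choose coordinates F = (0, 0), M = (1, 0), Y = (0, 1), V = (2, 4).
1. D is where the line through V parallel to YF meets line FM ⇒ D = (2, 0)
through M parallel to DY: direction (-2, 1); meets YV at H = (-1/4, 5/8)
H = Y + t·(V−Y) with t = -1/8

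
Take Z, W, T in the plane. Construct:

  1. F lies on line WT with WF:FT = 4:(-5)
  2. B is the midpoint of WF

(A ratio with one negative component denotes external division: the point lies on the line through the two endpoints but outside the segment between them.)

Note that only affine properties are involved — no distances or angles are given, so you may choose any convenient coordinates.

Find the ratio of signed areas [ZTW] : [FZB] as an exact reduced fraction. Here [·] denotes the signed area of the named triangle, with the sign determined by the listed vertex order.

Assign Z = (0, 0), W = (1, 0), T = (0, 1) — the answer is frame-independent, so this choice is without loss of generality.
1. F lies on line WT with WF:FT = 4:(-5) ⇒ F = (5, -4)
2. B is the midpoint of WF ⇒ B = (3, -2)
2·[ZTW] = -1, 2·[FZB] = -2
[ZTW]:[FZB] = -1:-2 = 1/2

[ZTW]:[FZB] = 1/2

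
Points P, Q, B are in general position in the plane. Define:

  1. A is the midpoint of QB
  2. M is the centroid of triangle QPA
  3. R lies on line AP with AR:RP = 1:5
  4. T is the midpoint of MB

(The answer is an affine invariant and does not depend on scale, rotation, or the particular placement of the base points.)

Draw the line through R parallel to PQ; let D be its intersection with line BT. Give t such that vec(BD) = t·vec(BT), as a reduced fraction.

Assign P = (0, 0), Q = (1, 0), B = (0, 1) — the answer is frame-independent, so this choice is without loss of generality.
1. A is the midpoint of QB ⇒ A = (1/2, 1/2)
2. M is the centroid of triangle QPA ⇒ M = (1/2, 1/6)
3. R lies on line AP with AR:RP = 1:5 ⇒ R = (5/12, 5/12)
4. T is the midpoint of MB ⇒ T = (1/4, 7/12)
through R parallel to PQ: direction (1, 0); meets BT at D = (7/20, 5/12)
D = B + t·(T−B) with t = 7/5

t = 7/5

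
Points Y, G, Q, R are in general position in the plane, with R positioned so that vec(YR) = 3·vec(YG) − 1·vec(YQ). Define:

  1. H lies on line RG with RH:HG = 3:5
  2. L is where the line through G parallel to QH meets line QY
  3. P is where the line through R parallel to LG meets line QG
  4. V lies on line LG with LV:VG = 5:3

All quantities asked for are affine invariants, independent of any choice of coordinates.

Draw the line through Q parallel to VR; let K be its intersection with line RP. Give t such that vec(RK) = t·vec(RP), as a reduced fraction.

t = 75/128

Assign Y = (0, 0), G = (1, 0), Q = (0, 1), R = (3, -1) — the answer is frame-independent, so this choice is without loss of generality.
1. H lies on line RG with RH:HG = 3:5 ⇒ H = (9/4, -5/8)
2. L is where the line through G parallel to QH meets line QY ⇒ L = (0, 13/18)
3. P is where the line through R parallel to LG meets line QG ⇒ P = (-3/5, 8/5)
4. V lies on line LG with LV:VG = 5:3 ⇒ V = (5/8, 13/48)
through Q parallel to VR: direction (19/8, -61/48); meets RP at K = (57/64, 67/128)
K = R + t·(P−R) with t = 75/128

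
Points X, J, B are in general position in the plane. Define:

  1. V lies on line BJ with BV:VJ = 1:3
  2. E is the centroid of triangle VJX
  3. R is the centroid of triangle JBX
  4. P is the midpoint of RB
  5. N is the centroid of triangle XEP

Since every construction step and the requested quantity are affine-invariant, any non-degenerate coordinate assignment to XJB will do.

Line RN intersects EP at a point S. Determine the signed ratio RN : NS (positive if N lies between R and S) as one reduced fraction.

Choose coordinates X = (0, 0), J = (1, 0), B = (0, 1).
1. V lies on line BJ with BV:VJ = 1:3 ⇒ V = (1/4, 3/4)
2. E is the centroid of triangle VJX ⇒ E = (5/12, 1/4)
3. R is the centroid of triangle JBX ⇒ R = (1/3, 1/3)
4. P is the midpoint of RB ⇒ P = (1/6, 2/3)
5. N is the centroid of triangle XEP ⇒ N = (7/36, 11/36)
line RN meets EP at S = (61/168, 19/56)
N = R + t·(S−R) with t = -14/3, so RN:NS = -14/3:17/3

RN:NS = -14/17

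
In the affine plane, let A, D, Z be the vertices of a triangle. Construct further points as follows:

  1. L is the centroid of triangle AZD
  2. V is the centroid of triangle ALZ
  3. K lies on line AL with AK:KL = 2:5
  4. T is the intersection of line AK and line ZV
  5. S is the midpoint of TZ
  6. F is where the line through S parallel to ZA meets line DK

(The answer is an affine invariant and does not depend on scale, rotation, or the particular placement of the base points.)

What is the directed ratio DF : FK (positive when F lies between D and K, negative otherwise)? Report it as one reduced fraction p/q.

DF:FK = -77

Choose coordinates A = (0, 0), D = (1, 0), Z = (0, 1).
1. L is the centroid of triangle AZD ⇒ L = (1/3, 1/3)
2. V is the centroid of triangle ALZ ⇒ V = (1/9, 4/9)
3. K lies on line AL with AK:KL = 2:5 ⇒ K = (2/21, 2/21)
4. T is the intersection of line AK and line ZV ⇒ T = (1/6, 1/6)
5. S is the midpoint of TZ ⇒ S = (1/12, 7/12)
6. F is where the line through S parallel to ZA meets line DK ⇒ F = (1/12, 11/114)
F = D + t·(K−D) with t = 77/76, so DF:FK = t:(1−t) = 77/76:-1/76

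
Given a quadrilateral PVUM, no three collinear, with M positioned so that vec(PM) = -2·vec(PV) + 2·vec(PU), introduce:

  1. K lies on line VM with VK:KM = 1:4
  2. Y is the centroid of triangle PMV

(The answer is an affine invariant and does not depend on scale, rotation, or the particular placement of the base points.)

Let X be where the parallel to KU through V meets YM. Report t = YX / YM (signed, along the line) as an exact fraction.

t = -8/7

Choose coordinates P = (0, 0), V = (1, 0), U = (0, 1), M = (-2, 2).
1. K lies on line VM with VK:KM = 1:4 ⇒ K = (2/5, 2/5)
2. Y is the centroid of triangle PMV ⇒ Y = (-1/3, 2/3)
through V parallel to KU: direction (-2/5, 3/5); meets YM at X = (11/7, -6/7)
X = Y + t·(M−Y) with t = -8/7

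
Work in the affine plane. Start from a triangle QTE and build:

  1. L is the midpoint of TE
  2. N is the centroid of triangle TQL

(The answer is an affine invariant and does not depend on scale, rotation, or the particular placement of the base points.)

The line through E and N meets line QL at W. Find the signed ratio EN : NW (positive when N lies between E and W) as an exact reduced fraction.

Assign Q = (0, 0), T = (1, 0), E = (0, 1) — the answer is frame-independent, so this choice is without loss of generality.
1. L is the midpoint of TE ⇒ L = (1/2, 1/2)
2. N is the centroid of triangle TQL ⇒ N = (1/2, 1/6)
line EN meets QL at W = (3/8, 3/8)
N = E + t·(W−E) with t = 4/3, so EN:NW = 4/3:-1/3

EN:NW = -4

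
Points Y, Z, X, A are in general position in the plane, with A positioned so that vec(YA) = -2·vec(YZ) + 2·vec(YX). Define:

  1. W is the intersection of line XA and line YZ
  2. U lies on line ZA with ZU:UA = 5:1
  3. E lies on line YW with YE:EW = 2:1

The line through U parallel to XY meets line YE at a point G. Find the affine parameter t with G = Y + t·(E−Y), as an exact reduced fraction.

Work in coordinates with Y = (0, 0), Z = (1, 0), X = (0, 1), A = (-2, 2).
1. W is the intersection of line XA and line YZ ⇒ W = (2, 0)
2. U lies on line ZA with ZU:UA = 5:1 ⇒ U = (-3/2, 5/3)
3. E lies on line YW with YE:EW = 2:1 ⇒ E = (4/3, 0)
through U parallel to XY: direction (0, -1); meets YE at G = (-3/2, 0)
G = Y + t·(E−Y) with t = -9/8

t = -9/8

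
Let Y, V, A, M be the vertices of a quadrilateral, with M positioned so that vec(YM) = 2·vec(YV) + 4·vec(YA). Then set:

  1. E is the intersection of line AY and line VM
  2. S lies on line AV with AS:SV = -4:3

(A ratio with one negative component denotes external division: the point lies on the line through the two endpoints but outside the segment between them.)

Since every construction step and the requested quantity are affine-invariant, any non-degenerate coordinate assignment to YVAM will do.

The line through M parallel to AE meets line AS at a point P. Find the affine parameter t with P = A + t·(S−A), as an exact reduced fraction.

t = 1/2

Assign Y = (0, 0), V = (1, 0), A = (0, 1), M = (2, 4) — the answer is frame-independent, so this choice is without loss of generality.
1. E is the intersection of line AY and line VM ⇒ E = (0, -4)
2. S lies on line AV with AS:SV = -4:3 ⇒ S = (4, -3)
through M parallel to AE: direction (0, -5); meets AS at P = (2, -1)
P = A + t·(S−A) with t = 1/2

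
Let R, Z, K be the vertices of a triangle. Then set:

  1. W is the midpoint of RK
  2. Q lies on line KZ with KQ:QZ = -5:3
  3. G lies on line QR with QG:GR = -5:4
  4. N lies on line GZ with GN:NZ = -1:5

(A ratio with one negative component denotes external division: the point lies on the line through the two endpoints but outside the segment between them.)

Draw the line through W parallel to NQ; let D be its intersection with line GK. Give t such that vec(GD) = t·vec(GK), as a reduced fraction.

Work in coordinates with R = (0, 0), Z = (1, 0), K = (0, 1).
1. W is the midpoint of RK ⇒ W = (0, 1/2)
2. Q lies on line KZ with KQ:QZ = -5:3 ⇒ Q = (5/2, -3/2)
3. G lies on line QR with QG:GR = -5:4 ⇒ G = (-10, 6)
4. N lies on line GZ with GN:NZ = -1:5 ⇒ N = (-51/4, 15/2)
through W parallel to NQ: direction (61/4, -9); meets GK at D = (-61/11, 83/22)
D = G + t·(K−G) with t = 49/110

t = 49/110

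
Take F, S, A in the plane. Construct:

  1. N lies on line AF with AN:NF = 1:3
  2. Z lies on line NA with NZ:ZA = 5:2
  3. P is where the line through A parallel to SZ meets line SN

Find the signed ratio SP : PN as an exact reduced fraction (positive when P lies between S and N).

Assign F = (0, 0), S = (1, 0), A = (0, 1) — the answer is frame-independent, so this choice is without loss of generality.
1. N lies on line AF with AN:NF = 1:3 ⇒ N = (0, 3/4)
2. Z lies on line NA with NZ:ZA = 5:2 ⇒ Z = (0, 13/14)
3. P is where the line through A parallel to SZ meets line SN ⇒ P = (7/5, -3/10)
P = S + t·(N−S) with t = -2/5, so SP:PN = t:(1−t) = -2/5:7/5

SP:PN = -2/7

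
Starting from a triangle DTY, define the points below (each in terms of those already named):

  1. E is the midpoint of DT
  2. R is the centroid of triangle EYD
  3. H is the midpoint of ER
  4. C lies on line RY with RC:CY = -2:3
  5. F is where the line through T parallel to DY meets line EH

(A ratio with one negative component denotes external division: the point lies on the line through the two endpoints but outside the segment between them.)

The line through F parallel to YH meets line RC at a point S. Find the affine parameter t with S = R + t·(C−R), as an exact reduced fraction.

Assign D = (0, 0), T = (1, 0), Y = (0, 1) — the answer is frame-independent, so this choice is without loss of generality.
1. E is the midpoint of DT ⇒ E = (1/2, 0)
2. R is the centroid of triangle EYD ⇒ R = (1/6, 1/3)
3. H is the midpoint of ER ⇒ H = (1/3, 1/6)
4. C lies on line RY with RC:CY = -2:3 ⇒ C = (1/2, -1)
5. F is where the line through T parallel to DY meets line EH ⇒ F = (1, -1/2)
through F parallel to YH: direction (1/3, -5/6); meets RC at S = (-2/3, 11/3)
S = R + t·(C−R) with t = -5/2

t = -5/2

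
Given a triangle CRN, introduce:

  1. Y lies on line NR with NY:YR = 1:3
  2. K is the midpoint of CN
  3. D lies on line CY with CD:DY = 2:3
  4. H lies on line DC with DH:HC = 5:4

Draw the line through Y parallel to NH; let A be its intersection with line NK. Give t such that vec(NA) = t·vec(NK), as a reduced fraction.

Set C = (0, 0), R = (1, 0), N = (0, 1); any affine frame gives the same invariant.
1. Y lies on line NR with NY:YR = 1:3 ⇒ Y = (1/4, 3/4)
2. K is the midpoint of CN ⇒ K = (0, 1/2)
3. D lies on line CY with CD:DY = 2:3 ⇒ D = (1/10, 3/10)
4. H lies on line DC with DH:HC = 5:4 ⇒ H = (2/45, 2/15)
through Y parallel to NH: direction (2/45, -13/15); meets NK at A = (0, 45/8)
A = N + t·(K−N) with t = -37/4

t = -37/4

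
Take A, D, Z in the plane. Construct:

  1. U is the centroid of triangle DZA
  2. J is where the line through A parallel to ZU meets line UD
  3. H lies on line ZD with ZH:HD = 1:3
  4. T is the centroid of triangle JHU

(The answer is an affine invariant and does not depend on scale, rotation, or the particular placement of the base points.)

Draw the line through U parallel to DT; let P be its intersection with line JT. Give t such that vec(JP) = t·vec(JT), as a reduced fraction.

t = 1/2

Choose coordinates A = (0, 0), D = (1, 0), Z = (0, 1).
1. U is the centroid of triangle DZA ⇒ U = (1/3, 1/3)
2. J is where the line through A parallel to ZU meets line UD ⇒ J = (-1/3, 2/3)
3. H lies on line ZD with ZH:HD = 1:3 ⇒ H = (1/4, 3/4)
4. T is the centroid of triangle JHU ⇒ T = (1/12, 7/12)
through U parallel to DT: direction (-11/12, 7/12); meets JT at P = (-1/8, 5/8)
P = J + t·(T−J) with t = 1/2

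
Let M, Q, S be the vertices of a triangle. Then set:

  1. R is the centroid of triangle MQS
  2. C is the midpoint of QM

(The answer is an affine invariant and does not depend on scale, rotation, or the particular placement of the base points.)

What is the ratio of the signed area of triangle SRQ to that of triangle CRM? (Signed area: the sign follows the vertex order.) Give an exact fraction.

Choose coordinates M = (0, 0), Q = (1, 0), S = (0, 1).
1. R is the centroid of triangle MQS ⇒ R = (1/3, 1/3)
2. C is the midpoint of QM ⇒ C = (1/2, 0)
2·[SRQ] = 1/3, 2·[CRM] = 1/6
[SRQ]:[CRM] = 1/3:1/6 = 2

[SRQ]:[CRM] = 2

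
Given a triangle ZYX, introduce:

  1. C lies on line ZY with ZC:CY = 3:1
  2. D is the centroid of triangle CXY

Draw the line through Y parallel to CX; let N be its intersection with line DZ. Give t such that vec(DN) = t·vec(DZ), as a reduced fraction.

Assign Z = (0, 0), Y = (1, 0), X = (0, 1) — the answer is frame-independent, so this choice is without loss of generality.
1. C lies on line ZY with ZC:CY = 3:1 ⇒ C = (3/4, 0)
2. D is the centroid of triangle CXY ⇒ D = (7/12, 1/3)
through Y parallel to CX: direction (-3/4, 1); meets DZ at N = (7/10, 2/5)
N = D + t·(Z−D) with t = -1/5

t = -1/5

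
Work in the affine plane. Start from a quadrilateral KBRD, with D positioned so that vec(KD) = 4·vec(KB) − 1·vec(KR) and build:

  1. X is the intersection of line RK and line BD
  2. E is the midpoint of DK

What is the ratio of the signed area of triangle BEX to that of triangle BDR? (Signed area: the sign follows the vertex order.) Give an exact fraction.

Choose coordinates K = (0, 0), B = (1, 0), R = (0, 1), D = (4, -1).
1. X is the intersection of line RK and line BD ⇒ X = (0, 1/3)
2. E is the midpoint of DK ⇒ E = (2, -1/2)
2·[BEX] = -1/6, 2·[BDR] = 2
[BEX]:[BDR] = -1/6:2 = -1/12

[BEX]:[BDR] = -1/12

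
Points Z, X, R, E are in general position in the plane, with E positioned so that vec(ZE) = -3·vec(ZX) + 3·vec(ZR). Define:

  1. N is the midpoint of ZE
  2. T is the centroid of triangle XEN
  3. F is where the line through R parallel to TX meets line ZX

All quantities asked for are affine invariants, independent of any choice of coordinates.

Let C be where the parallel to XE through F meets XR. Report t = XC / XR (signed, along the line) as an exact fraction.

t = 4/3

Assign Z = (0, 0), X = (1, 0), R = (0, 1), E = (-3, 3) — the answer is frame-independent, so this choice is without loss of generality.
1. N is the midpoint of ZE ⇒ N = (-3/2, 3/2)
2. T is the centroid of triangle XEN ⇒ T = (-7/6, 3/2)
3. F is where the line through R parallel to TX meets line ZX ⇒ F = (13/9, 0)
through F parallel to XE: direction (-4, 3); meets XR at C = (-1/3, 4/3)
C = X + t·(R−X) with t = 4/3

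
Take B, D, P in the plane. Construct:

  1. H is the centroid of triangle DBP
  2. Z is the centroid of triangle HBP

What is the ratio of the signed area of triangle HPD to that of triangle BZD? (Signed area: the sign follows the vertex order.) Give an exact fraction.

[HPD]:[BZD] = 3/4

Assign B = (0, 0), D = (1, 0), P = (0, 1) — the answer is frame-independent, so this choice is without loss of generality.
1. H is the centroid of triangle DBP ⇒ H = (1/3, 1/3)
2. Z is the centroid of triangle HBP ⇒ Z = (1/9, 4/9)
2·[HPD] = -1/3, 2·[BZD] = -4/9
[HPD]:[BZD] = -1/3:-4/9 = 3/4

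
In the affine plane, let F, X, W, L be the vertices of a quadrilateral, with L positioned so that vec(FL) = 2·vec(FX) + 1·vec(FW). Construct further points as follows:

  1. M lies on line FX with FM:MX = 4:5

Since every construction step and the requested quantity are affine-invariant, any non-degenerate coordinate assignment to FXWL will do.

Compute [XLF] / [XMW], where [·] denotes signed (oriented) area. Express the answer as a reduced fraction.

Assign F = (0, 0), X = (1, 0), W = (0, 1), L = (2, 1) — the answer is frame-independent, so this choice is without loss of generality.
1. M lies on line FX with FM:MX = 4:5 ⇒ M = (4/9, 0)
2·[XLF] = 1, 2·[XMW] = -5/9
[XLF]:[XMW] = 1:-5/9 = -9/5

[XLF]:[XMW] = -9/5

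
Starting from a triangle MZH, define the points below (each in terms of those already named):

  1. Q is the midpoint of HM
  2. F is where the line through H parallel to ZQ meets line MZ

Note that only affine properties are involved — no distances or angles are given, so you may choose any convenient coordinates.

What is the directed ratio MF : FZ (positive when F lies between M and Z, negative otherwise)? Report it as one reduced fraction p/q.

MF:FZ = -2

Assign M = (0, 0), Z = (1, 0), H = (0, 1) — the answer is frame-independent, so this choice is without loss of generality.
1. Q is the midpoint of HM ⇒ Q = (0, 1/2)
2. F is where the line through H parallel to ZQ meets line MZ ⇒ F = (2, 0)
F = M + t·(Z−M) with t = 2, so MF:FZ = t:(1−t) = 2:-1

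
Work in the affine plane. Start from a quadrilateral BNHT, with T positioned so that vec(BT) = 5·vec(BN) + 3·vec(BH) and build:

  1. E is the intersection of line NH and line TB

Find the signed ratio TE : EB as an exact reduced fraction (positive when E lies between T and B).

TE:EB = 7

Work in coordinates with B = (0, 0), N = (1, 0), H = (0, 1), T = (5, 3).
1. E is the intersection of line NH and line TB ⇒ E = (5/8, 3/8)
E = T + t·(B−T) with t = 7/8, so TE:EB = t:(1−t) = 7/8:1/8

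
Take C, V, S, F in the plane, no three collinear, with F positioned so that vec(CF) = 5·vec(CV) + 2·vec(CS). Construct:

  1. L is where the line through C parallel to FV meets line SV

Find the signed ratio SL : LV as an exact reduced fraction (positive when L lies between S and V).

Assign C = (0, 0), V = (1, 0), S = (0, 1), F = (5, 2) — the answer is frame-independent, so this choice is without loss of generality.
1. L is where the line through C parallel to FV meets line SV ⇒ L = (2/3, 1/3)
L = S + t·(V−S) with t = 2/3, so SL:LV = t:(1−t) = 2/3:1/3

SL:LV = 2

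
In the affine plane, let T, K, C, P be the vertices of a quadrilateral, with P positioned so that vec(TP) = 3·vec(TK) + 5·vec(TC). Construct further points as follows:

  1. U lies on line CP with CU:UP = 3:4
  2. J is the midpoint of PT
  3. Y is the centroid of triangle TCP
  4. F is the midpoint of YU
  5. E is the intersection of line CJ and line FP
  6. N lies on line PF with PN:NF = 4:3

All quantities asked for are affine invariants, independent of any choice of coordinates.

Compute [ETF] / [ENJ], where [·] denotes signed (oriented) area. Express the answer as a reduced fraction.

[ETF]:[ENJ] = -7/9

Assign T = (0, 0), K = (1, 0), C = (0, 1), P = (3, 5) — the answer is frame-independent, so this choice is without loss of generality.
1. U lies on line CP with CU:UP = 3:4 ⇒ U = (9/7, 19/7)
2. J is the midpoint of PT ⇒ J = (3/2, 5/2)
3. Y is the centroid of triangle TCP ⇒ Y = (1, 2)
4. F is the midpoint of YU ⇒ F = (8/7, 33/14)
5. E is the intersection of line CJ and line FP ⇒ E = (7/11, 18/11)
6. N lies on line PF with PN:NF = 4:3 ⇒ N = (95/49, 171/49)
2·[ETF] = 57/154, 2·[ENJ] = -513/1078
[ETF]:[ENJ] = 57/154:-513/1078 = -7/9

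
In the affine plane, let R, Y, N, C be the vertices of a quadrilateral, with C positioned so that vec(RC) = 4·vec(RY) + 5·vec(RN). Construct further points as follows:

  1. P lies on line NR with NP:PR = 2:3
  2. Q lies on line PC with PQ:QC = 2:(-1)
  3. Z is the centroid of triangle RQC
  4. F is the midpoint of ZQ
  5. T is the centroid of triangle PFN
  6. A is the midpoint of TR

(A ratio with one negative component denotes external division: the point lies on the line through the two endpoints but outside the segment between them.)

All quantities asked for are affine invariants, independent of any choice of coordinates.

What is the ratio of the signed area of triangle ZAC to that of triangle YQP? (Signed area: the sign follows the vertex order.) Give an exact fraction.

[ZAC]:[YQP] = -3/68

Choose coordinates R = (0, 0), Y = (1, 0), N = (0, 1), C = (4, 5).
1. P lies on line NR with NP:PR = 2:3 ⇒ P = (0, 3/5)
2. Q lies on line PC with PQ:QC = 2:(-1) ⇒ Q = (8, 47/5)
3. Z is the centroid of triangle RQC ⇒ Z = (4, 24/5)
4. F is the midpoint of ZQ ⇒ F = (6, 71/10)
5. T is the centroid of triangle PFN ⇒ T = (2, 29/10)
6. A is the midpoint of TR ⇒ A = (1, 29/20)
2·[ZAC] = -3/5, 2·[YQP] = 68/5
[ZAC]:[YQP] = -3/5:68/5 = -3/68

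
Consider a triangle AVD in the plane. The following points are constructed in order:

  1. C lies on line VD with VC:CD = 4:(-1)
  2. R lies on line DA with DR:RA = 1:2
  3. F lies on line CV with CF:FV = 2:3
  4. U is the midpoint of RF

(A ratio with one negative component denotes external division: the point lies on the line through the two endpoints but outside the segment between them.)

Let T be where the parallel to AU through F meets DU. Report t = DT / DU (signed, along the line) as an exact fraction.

t = 5/3

Work in coordinates with A = (0, 0), V = (1, 0), D = (0, 1).
1. C lies on line VD with VC:CD = 4:(-1) ⇒ C = (-1/3, 4/3)
2. R lies on line DA with DR:RA = 1:2 ⇒ R = (0, 2/3)
3. F lies on line CV with CF:FV = 2:3 ⇒ F = (1/5, 4/5)
4. U is the midpoint of RF ⇒ U = (1/10, 11/15)
through F parallel to AU: direction (1/10, 11/15); meets DU at T = (1/6, 5/9)
T = D + t·(U−D) with t = 5/3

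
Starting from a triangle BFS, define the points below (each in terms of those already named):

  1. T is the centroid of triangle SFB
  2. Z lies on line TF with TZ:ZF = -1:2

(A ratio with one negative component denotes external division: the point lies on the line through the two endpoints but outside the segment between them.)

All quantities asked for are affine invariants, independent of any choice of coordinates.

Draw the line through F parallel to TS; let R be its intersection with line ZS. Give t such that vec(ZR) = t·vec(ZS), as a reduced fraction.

Set B = (0, 0), F = (1, 0), S = (0, 1); any affine frame gives the same invariant.
1. T is the centroid of triangle SFB ⇒ T = (1/3, 1/3)
2. Z lies on line TF with TZ:ZF = -1:2 ⇒ Z = (-1/3, 2/3)
through F parallel to TS: direction (-1/3, 2/3); meets ZS at R = (1/3, 4/3)
R = Z + t·(S−Z) with t = 2

t = 2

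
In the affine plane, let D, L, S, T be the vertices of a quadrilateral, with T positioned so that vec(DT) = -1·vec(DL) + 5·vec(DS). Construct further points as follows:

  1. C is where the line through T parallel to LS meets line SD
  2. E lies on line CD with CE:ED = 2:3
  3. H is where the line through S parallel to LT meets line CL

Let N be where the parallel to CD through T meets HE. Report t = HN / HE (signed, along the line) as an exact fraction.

Set D = (0, 0), L = (1, 0), S = (0, 1), T = (-1, 5); any affine frame gives the same invariant.
1. C is where the line through T parallel to LS meets line SD ⇒ C = (0, 4)
2. E lies on line CD with CE:ED = 2:3 ⇒ E = (0, 12/5)
3. H is where the line through S parallel to LT meets line CL ⇒ H = (2, -4)
through T parallel to CD: direction (0, -4); meets HE at N = (-1, 28/5)
N = H + t·(E−H) with t = 3/2

t = 3/2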